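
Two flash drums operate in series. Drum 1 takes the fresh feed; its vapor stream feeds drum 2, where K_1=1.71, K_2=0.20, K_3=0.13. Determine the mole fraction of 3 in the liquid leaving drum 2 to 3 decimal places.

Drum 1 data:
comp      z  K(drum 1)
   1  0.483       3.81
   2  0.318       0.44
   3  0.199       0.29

Drum 1:
Newton–Raphson from ψ₁ = 0.5:
  ψ₁ = 0.500: g = 0.0979, g' = -1.093 → ψ₁ = 0.590
  ψ₁ = 0.590: g = 0.0019, g' = -1.059 → ψ₁ = 0.591
Converged at ψ₁ = 0.591.
Drum-1 compositions:
  1: x = 0.181, y = 0.691
  2: x = 0.475, y = 0.209
  3: x = 0.343, y = 0.099
Drum-2 feed = drum-1 vapor: z₂ = (0.6913, 0.2092, 0.0995).
Drum 2:
Rachford–Rice: g(ψ₂) = Σ zᵢ(Kᵢ−1)/(1+ψ₂(Kᵢ−1)) = 0.
g(0) = ΣzᵢKᵢ − 1 = 0.237 and g(1) = 1 − Σzᵢ/Kᵢ = -1.216, so a root lies in (0, 1).
Iterate (Newton) starting at ψ₂ = 0.5:
  ψ₂ = 0.500: g = -0.0699, g' = -0.798 → ψ₂ = 0.412
  ψ₂ = 0.412: g = -0.0051, g' = -0.690 → ψ₂ = 0.405
Converged at ψ₂ = 0.405.
  1: x = 0.537, y = 0.918
  2: x = 0.309, y = 0.062
  3: x = 0.154, y = 0.020

x_3 (drum 2) = 0.154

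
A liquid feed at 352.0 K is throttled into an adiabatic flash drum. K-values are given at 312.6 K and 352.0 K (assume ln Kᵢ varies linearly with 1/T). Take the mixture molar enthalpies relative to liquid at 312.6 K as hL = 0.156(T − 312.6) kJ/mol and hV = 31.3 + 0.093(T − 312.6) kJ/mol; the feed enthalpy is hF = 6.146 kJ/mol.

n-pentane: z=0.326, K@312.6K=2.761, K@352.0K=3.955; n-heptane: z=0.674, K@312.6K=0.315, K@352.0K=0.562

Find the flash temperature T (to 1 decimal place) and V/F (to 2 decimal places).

Adiabatic flash: solve Rachford–Rice at each trial T, then check hF = ψ·hV(T) + (1−ψ)·hL(T).
  T = 312.6 K: K = (2.761, 0.315), RR gives ψ = 0.093, H_out = 2.916 kJ/mol
  T = 352.0 K: K = (3.955, 0.562), RR gives ψ = 0.516, H_out = 21.022 kJ/mol
  T = 332.3 K: K = (3.340, 0.428), RR gives ψ = 0.282, H_out = 11.547 kJ/mol
  T = 322.5 K: K = (3.047, 0.369), RR gives ψ = 0.188, H_out = 7.298 kJ/mol
  T = 317.6 K: K = (2.904, 0.342), RR gives ψ = 0.141, H_out = 5.157 kJ/mol
  T = 320.1 K: K = (2.977, 0.356), RR gives ψ = 0.165, H_out = 6.254 kJ/mol
  T = 318.9 K: K = (2.942, 0.349), RR gives ψ = 0.154, H_out = 5.729 kJ/mol
Linear interpolation between T = 318.9 (H_out = 5.729) and T = 320.1 (H_out = 6.254) on hF = 6.146 gives T ≈ 319.9 K, at which ψ = 0.16.

T = 319.9 K, V/F = 0.16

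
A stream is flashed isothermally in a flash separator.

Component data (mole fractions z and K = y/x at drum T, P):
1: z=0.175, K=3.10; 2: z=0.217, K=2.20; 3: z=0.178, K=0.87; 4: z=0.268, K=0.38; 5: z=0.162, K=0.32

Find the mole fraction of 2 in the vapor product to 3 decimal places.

y_2 = 0.331

Material balance + equilibrium reduce to Σ zᵢ(Kᵢ−1)/(1+ψ(Kᵢ−1)) = 0.
Feasibility: ΣzᵢKᵢ = 1.328, Σzᵢ/Kᵢ = 1.571 — both > 1, two phases present.
Newton iteration, ψ⁰ = 0.65:
  ψ = 0.650: g = -0.1993, g' = -0.770 → ψ = 0.391
  ψ = 0.391: g = -0.0148, g' = -0.699 → ψ = 0.370
Converged at ψ = 0.370.
Compositions from xᵢ = zᵢ/(1+ψ(Kᵢ−1)), yᵢ = Kᵢxᵢ:
  1: x = 0.098, y = 0.305
  2: x = 0.150, y = 0.331
  3: x = 0.187, y = 0.163
  4: x = 0.348, y = 0.132
  5: x = 0.216, y = 0.069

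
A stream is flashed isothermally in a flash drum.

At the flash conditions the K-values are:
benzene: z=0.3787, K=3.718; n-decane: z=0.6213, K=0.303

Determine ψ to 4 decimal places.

ψ = 0.3147

Rachford–Rice: g(ψ) = Σ zᵢ(Kᵢ−1)/(1+ψ(Kᵢ−1)) = 0.
g(0) = ΣzᵢKᵢ − 1 = 0.5963 and g(1) = 1 − Σzᵢ/Kᵢ = -1.1524, so a root lies in (0, 1).
Binary case is linear: z₁(K₁−1)(1+ψ(K₂−1)) + z₂(K₂−1)(1+ψ(K₁−1)) = 0
⇒ ψ = [z₁(K₁−1)+z₂(K₂−1)] / [−(K₁−1)(K₂−1)] = 0.59626/1.89445 = 0.3147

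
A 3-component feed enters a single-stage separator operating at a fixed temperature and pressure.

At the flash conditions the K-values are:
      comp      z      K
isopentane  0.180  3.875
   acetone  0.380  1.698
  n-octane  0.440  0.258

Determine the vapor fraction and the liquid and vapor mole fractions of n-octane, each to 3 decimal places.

ψ = 0.382, x_n-octane = 0.614, y_n-octane = 0.158

Material balance + equilibrium reduce to Σ zᵢ(Kᵢ−1)/(1+ψ(Kᵢ−1)) = 0.
Feasibility: ΣzᵢKᵢ = 1.456, Σzᵢ/Kᵢ = 1.976 — both > 1, two phases present.
Newton iteration, ψ⁰ = 0.6:
  ψ = 0.600: g = -0.2116, g' = -1.079 → ψ = 0.404
  ψ = 0.404: g = -0.0199, g' = -0.925 → ψ = 0.382
Converged at ψ = 0.382.
Compositions from xᵢ = zᵢ/(1+ψ(Kᵢ−1)), yᵢ = Kᵢxᵢ:
  isopentane: x = 0.086, y = 0.332
  acetone: x = 0.300, y = 0.509
  n-octane: x = 0.614, y = 0.158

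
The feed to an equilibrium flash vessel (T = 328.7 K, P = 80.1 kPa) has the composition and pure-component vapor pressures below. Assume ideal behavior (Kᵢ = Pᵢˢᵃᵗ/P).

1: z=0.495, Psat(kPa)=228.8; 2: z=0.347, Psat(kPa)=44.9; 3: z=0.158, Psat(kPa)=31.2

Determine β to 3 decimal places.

Raoult's law: Kᵢ = Pᵢˢᵃᵗ/P = Pᵢˢᵃᵗ/80.1.
  K_1 = 228.8/80.1 = 2.85643, K_2 = 44.9/80.1 = 0.56055, K_3 = 31.2/80.1 = 0.38951
Let β = V/F and solve Σ zᵢ(Kᵢ−1)/(1+β(Kᵢ−1)) = 0.
g(0) = ΣzᵢKᵢ − 1 = 0.670 and g(1) = 1 − Σzᵢ/Kᵢ = -0.198, so a root lies in (0, 1).
Newton iteration, β⁰ = 0.69:
  β = 0.690: g = 0.0174, g' = -0.642 → β = 0.717
Converged at β = 0.717.

β = 0.717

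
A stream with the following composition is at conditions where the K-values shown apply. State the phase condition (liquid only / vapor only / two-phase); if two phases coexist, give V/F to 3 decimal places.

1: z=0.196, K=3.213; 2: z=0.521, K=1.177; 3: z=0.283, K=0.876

vapor only

ΣzᵢKᵢ = 1.491; Σzᵢ/Kᵢ = 0.827.
Since Σzᵢ/Kᵢ < 1 the mixture is above its dew point — single vapor phase.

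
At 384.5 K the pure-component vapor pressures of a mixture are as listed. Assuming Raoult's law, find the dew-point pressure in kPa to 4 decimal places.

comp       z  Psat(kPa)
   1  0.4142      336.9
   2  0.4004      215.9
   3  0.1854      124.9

At the dew point ψ → 1, so Σzᵢ/Kᵢ = 1 with Kᵢ = Pᵢˢᵃᵗ/P ⇒ 1/P = Σzᵢ/Pᵢˢᵃᵗ.
1/P = 0.4142/336.9 + 0.4004/215.9 + 0.1854/124.9 = 0.0045684 ⇒ P = 218.8953 kPa

Pdew = 218.8953 kPa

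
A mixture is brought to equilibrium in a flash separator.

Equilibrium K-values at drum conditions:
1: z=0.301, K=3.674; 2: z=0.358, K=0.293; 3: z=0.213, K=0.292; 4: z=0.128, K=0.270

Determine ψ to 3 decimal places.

Let ψ = V/F and solve Σ zᵢ(Kᵢ−1)/(1+ψ(Kᵢ−1)) = 0.
Check two-phase: ΣzᵢKᵢ = 1.308 > 1 and Σzᵢ/Kᵢ = 2.507 > 1, so g(0) = 0.308 > 0 and g(1) = -1.507 < 0.
Newton iteration, ψ⁰ = 0.51:
  ψ = 0.510: g = -0.4402, g' = -1.258 → ψ = 0.160
  ψ = 0.160: g = 0.0025, g' = -1.507 → ψ = 0.162
Converged at ψ = 0.162.

ψ = 0.162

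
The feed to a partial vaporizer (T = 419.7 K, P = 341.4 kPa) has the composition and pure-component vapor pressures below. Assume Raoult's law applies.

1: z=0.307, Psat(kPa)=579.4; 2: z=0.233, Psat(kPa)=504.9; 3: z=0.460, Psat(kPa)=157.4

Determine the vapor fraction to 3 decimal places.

Raoult's law: Kᵢ = Pᵢˢᵃᵗ/P = Pᵢˢᵃᵗ/341.4.
  K_1 = 579.4/341.4 = 1.69713, K_2 = 504.9/341.4 = 1.47891, K_3 = 157.4/341.4 = 0.46104
Material balance + equilibrium reduce to Σ zᵢ(Kᵢ−1)/(1+ψ(Kᵢ−1)) = 0.
g(0) = ΣzᵢKᵢ − 1 = 0.078 and g(1) = 1 − Σzᵢ/Kᵢ = -0.336, so a root lies in (0, 1).
Newton iteration, ψ⁰ = 0.5:
  ψ = 0.500: g = -0.0906, g' = -0.367 → ψ = 0.253
  ψ = 0.253: g = -0.0057, g' = -0.329 → ψ = 0.236
Converged at ψ = 0.236.

ψ = 0.236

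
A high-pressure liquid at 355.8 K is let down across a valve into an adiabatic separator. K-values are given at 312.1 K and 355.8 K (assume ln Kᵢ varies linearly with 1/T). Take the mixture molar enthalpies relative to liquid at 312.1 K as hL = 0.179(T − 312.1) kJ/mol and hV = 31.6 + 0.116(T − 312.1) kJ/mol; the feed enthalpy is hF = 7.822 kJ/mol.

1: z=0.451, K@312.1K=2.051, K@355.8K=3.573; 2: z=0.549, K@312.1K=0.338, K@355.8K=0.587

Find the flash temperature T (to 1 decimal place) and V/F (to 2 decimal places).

Adiabatic flash: solve Rachford–Rice at each trial T, then check hF = ψ·hV(T) + (1−ψ)·hL(T).
  T = 312.1 K: K = (2.051, 0.338), RR gives ψ = 0.159, H_out = 5.022 kJ/mol
  T = 355.8 K: K = (3.573, 0.587), RR gives ψ = 0.879, H_out = 33.168 kJ/mol
  T = 334.0 K: K = (2.758, 0.454), RR gives ψ = 0.514, H_out = 19.439 kJ/mol
  T = 323.1 K: K = (2.392, 0.394), RR gives ψ = 0.350, H_out = 12.778 kJ/mol
  T = 317.6 K: K = (2.218, 0.365), RR gives ψ = 0.260, H_out = 9.107 kJ/mol
  T = 314.9 K: K = (2.135, 0.352), RR gives ψ = 0.212, H_out = 7.166 kJ/mol
  T = 316.2 K: K = (2.175, 0.358), RR gives ψ = 0.235, H_out = 8.114 kJ/mol
Linear interpolation between T = 314.9 (H_out = 7.166) and T = 316.2 (H_out = 8.114) on hF = 7.822 gives T ≈ 315.8 K, at which ψ = 0.23.

T = 315.8 K, V/F = 0.23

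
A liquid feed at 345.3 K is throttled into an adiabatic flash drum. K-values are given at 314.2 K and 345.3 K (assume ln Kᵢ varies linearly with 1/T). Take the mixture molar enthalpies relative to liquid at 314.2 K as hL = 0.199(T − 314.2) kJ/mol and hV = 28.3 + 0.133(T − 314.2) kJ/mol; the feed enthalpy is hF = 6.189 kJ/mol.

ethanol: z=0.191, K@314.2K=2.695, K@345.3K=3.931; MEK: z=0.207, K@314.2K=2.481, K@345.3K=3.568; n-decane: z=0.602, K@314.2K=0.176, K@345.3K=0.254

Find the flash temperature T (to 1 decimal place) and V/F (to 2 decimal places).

Adiabatic flash: solve Rachford–Rice at each trial T, then check hF = ψ·hV(T) + (1−ψ)·hL(T).
  T = 314.2 K: K = (2.695, 2.481, 0.176), RR gives ψ = 0.103, H_out = 2.905 kJ/mol
  T = 345.3 K: K = (3.931, 3.568, 0.254), RR gives ψ = 0.314, H_out = 14.418 kJ/mol
  T = 329.8 K: K = (3.286, 3.003, 0.213), RR gives ψ = 0.224, H_out = 9.215 kJ/mol
  T = 322.0 K: K = (2.983, 2.736, 0.194), RR gives ψ = 0.169, H_out = 6.247 kJ/mol
  T = 318.1 K: K = (2.837, 2.607, 0.185), RR gives ψ = 0.138, H_out = 4.632 kJ/mol
  T = 320.1 K: K = (2.911, 2.673, 0.190), RR gives ψ = 0.154, H_out = 5.473 kJ/mol
Linear interpolation between T = 320.1 (H_out = 5.473) and T = 322.0 (H_out = 6.247) on hF = 6.189 gives T ≈ 321.9 K, at which ψ = 0.17.

T = 321.9 K, V/F = 0.17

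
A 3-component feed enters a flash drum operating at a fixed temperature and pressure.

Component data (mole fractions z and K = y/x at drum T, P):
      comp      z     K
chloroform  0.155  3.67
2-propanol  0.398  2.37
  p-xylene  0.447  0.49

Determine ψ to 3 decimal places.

Rachford–Rice: g(ψ) = Σ zᵢ(Kᵢ−1)/(1+ψ(Kᵢ−1)) = 0.
Check two-phase: ΣzᵢKᵢ = 1.731 > 1 and Σzᵢ/Kᵢ = 1.122 > 1, so g(0) = 0.731 > 0 and g(1) = -0.122 < 0.
Newton–Raphson from ψ = 0.5:
  ψ = 0.500: g = 0.1948, g' = -0.675 → ψ = 0.789
  ψ = 0.789: g = 0.0141, g' = -0.612 → ψ = 0.811
Converged at ψ = 0.811.

ψ = 0.811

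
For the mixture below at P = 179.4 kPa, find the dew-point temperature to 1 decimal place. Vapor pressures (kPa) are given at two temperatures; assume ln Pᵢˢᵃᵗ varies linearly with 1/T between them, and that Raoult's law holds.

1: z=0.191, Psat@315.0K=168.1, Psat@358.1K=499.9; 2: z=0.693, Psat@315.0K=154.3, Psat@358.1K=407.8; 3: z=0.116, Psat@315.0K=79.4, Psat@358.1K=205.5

T = 324.5 K

Dew-point temperature: Σzᵢ·P/Pᵢˢᵃᵗ(T) = 1. Interpolate ln Pᵢˢᵃᵗ = aᵢ + bᵢ/T.
  T = 315.0 K: ΣzᵢP/Pᵢˢᵃᵗ = 1.2717
  T = 358.1 K: ΣzᵢP/Pᵢˢᵃᵗ = 0.4747
  T = 336.6 K: ΣzᵢP/Pᵢˢᵃᵗ = 0.7518
  T = 325.8 K: ΣzᵢP/Pᵢˢᵃᵗ = 0.9692
  T = 320.4 K: ΣzᵢP/Pᵢˢᵃᵗ = 1.1076
  T = 323.1 K: ΣzᵢP/Pᵢˢᵃᵗ = 1.0355
Interpolating between 323.1 K and 325.8 K gives T ≈ 324.5 K.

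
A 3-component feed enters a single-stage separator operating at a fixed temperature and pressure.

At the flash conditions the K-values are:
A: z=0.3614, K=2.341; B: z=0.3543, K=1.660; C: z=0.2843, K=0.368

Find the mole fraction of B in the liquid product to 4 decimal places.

x_B = 0.2286

Rachford–Rice: g(ψ) = Σ zᵢ(Kᵢ−1)/(1+ψ(Kᵢ−1)) = 0.
Check two-phase: ΣzᵢKᵢ = 1.5388 > 1 and Σzᵢ/Kᵢ = 1.1404 > 1, so g(0) = 0.5388 > 0 and g(1) = -0.1404 < 0.
Iterate (Newton) starting at ψ = 0.5:
  ψ = 0.5000: g = 0.20325, g' = -0.5629 → ψ = 0.8611
  ψ = 0.8611: g = -0.02020, g' = -0.7493 → ψ = 0.8341
  ψ = 0.8341: g = -0.00045, g' = -0.7169 → ψ = 0.8335
Converged at ψ = 0.8335.
Compositions from xᵢ = zᵢ/(1+ψ(Kᵢ−1)), yᵢ = Kᵢxᵢ:
  A: x = 0.1707, y = 0.3995
  B: x = 0.2286, y = 0.3794
  C: x = 0.6008, y = 0.2211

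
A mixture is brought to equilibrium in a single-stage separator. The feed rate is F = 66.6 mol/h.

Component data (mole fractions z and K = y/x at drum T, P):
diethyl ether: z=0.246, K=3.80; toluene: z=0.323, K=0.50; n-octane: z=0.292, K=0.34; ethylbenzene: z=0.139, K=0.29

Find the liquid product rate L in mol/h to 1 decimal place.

L = 57.3 mol/h

Material balance + equilibrium reduce to Σ zᵢ(Kᵢ−1)/(1+ψ(Kᵢ−1)) = 0.
g(0) = ΣzᵢKᵢ − 1 = 0.236 and g(1) = 1 − Σzᵢ/Kᵢ = -1.049, so a root lies in (0, 1).
Iterate (Newton) starting at ψ = 0.38:
  ψ = 0.380: g = -0.2581, g' = -0.934 → ψ = 0.104
  ψ = 0.104: g = 0.0501, g' = -1.477 → ψ = 0.138
  ψ = 0.138: g = 0.0024, g' = -1.338 → ψ = 0.139
Converged at ψ = 0.139.
Then V = ψ·F = 0.1394·66.6 = 9.3 mol/h and L = F − V = 57.3 mol/h.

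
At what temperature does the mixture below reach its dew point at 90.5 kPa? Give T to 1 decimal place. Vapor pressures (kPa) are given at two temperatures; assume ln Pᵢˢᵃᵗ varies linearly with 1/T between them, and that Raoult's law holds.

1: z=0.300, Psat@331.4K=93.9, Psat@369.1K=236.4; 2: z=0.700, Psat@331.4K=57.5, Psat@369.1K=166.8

Dew-point temperature: Σzᵢ·P/Pᵢˢᵃᵗ(T) = 1. Interpolate ln Pᵢˢᵃᵗ = aᵢ + bᵢ/T.
  T = 331.4 K: ΣzᵢP/Pᵢˢᵃᵗ = 1.3909
  T = 369.1 K: ΣzᵢP/Pᵢˢᵃᵗ = 0.4946
  T = 350.2 K: ΣzᵢP/Pᵢˢᵃᵗ = 0.8075
  T = 340.8 K: ΣzᵢP/Pᵢˢᵃᵗ = 1.0517
  T = 345.5 K: ΣzᵢP/Pᵢˢᵃᵗ = 0.9198
  T = 343.1 K: ΣzᵢP/Pᵢˢᵃᵗ = 0.9845
Interpolating between 340.8 K and 343.1 K gives T ≈ 342.6 K.

T = 342.6 K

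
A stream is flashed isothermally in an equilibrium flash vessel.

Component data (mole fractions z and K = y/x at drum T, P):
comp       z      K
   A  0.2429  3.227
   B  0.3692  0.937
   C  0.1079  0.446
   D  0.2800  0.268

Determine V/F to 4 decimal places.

V/F = 0.2547

Material balance + equilibrium reduce to Σ zᵢ(Kᵢ−1)/(1+V/F(Kᵢ−1)) = 0.
g(0) = ΣzᵢKᵢ − 1 = 0.2529 and g(1) = 1 − Σzᵢ/Kᵢ = -0.7560, so a root lies in (0, 1).
Iterate (Newton) starting at V/F = 0.5:
  V/F = 0.5000: g = -0.17403, g' = -0.7079 → V/F = 0.2541
  V/F = 0.2541: g = 0.00042, g' = -0.7641 → V/F = 0.2547
Converged at V/F = 0.2547.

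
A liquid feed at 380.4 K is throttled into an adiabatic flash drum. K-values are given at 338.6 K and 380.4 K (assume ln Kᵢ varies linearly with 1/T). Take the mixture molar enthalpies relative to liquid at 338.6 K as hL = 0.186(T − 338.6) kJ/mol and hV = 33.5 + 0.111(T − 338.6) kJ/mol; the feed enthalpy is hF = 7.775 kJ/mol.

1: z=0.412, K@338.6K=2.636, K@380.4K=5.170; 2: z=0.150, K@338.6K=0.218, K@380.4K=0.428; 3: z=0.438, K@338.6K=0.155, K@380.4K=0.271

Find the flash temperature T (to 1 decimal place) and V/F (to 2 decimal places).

T = 344.5 K, V/F = 0.20

Adiabatic flash: solve Rachford–Rice at each trial T, then check hF = ψ·hV(T) + (1−ψ)·hL(T).
  T = 338.6 K: K = (2.636, 0.218, 0.155), RR gives ψ = 0.138, H_out = 4.608 kJ/mol
  T = 380.4 K: K = (5.170, 0.428, 0.271), RR gives ψ = 0.454, H_out = 21.574 kJ/mol
  T = 359.5 K: K = (3.765, 0.312, 0.208), RR gives ψ = 0.325, H_out = 14.266 kJ/mol
  T = 349.1 K: K = (3.170, 0.262, 0.181), RR gives ψ = 0.245, H_out = 9.957 kJ/mol
  T = 343.9 K: K = (2.897, 0.240, 0.168), RR gives ψ = 0.196, H_out = 7.476 kJ/mol
  T = 346.5 K: K = (3.031, 0.251, 0.174), RR gives ψ = 0.221, H_out = 8.751 kJ/mol
  T = 345.2 K: K = (2.964, 0.245, 0.171), RR gives ψ = 0.209, H_out = 8.123 kJ/mol
Linear interpolation between T = 343.9 (H_out = 7.476) and T = 345.2 (H_out = 8.123) on hF = 7.775 gives T ≈ 344.5 K, at which ψ = 0.20.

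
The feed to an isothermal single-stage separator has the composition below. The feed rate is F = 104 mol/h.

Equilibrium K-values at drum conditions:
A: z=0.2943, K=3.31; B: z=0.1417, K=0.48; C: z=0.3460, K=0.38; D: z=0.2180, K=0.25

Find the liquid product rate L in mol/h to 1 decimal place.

L = 88.0 mol/h

Material balance + equilibrium reduce to Σ zᵢ(Kᵢ−1)/(1+β(Kᵢ−1)) = 0.
g(0) = ΣzᵢKᵢ − 1 = 0.2281 and g(1) = 1 − Σzᵢ/Kᵢ = -1.1666, so a root lies in (0, 1).
Newton–Raphson from β = 0.38:
  β = 0.3800: g = -0.23910, g' = -0.9724 → β = 0.1341
  β = 0.1341: g = 0.02408, g' = -1.2695 → β = 0.1531
  β = 0.1531: g = 0.00047, g' = -1.2212 → β = 0.1535
Converged at β = 0.1535.
Then V = β·F = 0.1535·104 = 16.0 mol/h and L = F − V = 88.0 mol/h.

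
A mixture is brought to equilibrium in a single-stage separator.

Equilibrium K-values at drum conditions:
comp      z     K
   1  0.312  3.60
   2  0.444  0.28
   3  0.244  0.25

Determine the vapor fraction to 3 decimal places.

Let ψ = V/F and solve Σ zᵢ(Kᵢ−1)/(1+ψ(Kᵢ−1)) = 0.
g(0) = ΣzᵢKᵢ − 1 = 0.309 and g(1) = 1 − Σzᵢ/Kᵢ = -1.648, so a root lies in (0, 1).
Iterate (Newton) starting at ψ = 0.69:
  ψ = 0.690: g = -0.7242, g' = -1.769 → ψ = 0.281
  ψ = 0.281: g = -0.1633, g' = -1.287 → ψ = 0.154
  ψ = 0.154: g = 0.0134, g' = -1.543 → ψ = 0.162
Converged at ψ = 0.162.

ψ = 0.162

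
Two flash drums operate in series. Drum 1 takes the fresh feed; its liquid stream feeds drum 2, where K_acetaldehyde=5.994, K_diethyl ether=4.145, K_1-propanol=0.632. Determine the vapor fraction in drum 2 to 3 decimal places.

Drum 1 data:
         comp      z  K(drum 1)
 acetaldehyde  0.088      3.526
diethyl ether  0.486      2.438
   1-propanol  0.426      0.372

V/F (drum 2) = 0.562

Drum 1:
Newton iteration, ψ₁⁰ = 0.5:
  ψ₁ = 0.500: g = 0.1148, g' = -0.807 → ψ₁ = 0.642
Converged at ψ₁ = 0.642.
Drum-1 compositions:
  acetaldehyde: x = 0.034, y = 0.118
  diethyl ether: x = 0.253, y = 0.616
  1-propanol: x = 0.714, y = 0.265
Drum-2 feed = drum-1 liquid: z₂ = (0.0336, 0.2527, 0.7137).
Drum 2:
Material balance + equilibrium reduce to Σ zᵢ(Kᵢ−1)/(1+ψ₂(Kᵢ−1)) = 0.
Feasibility: ΣzᵢKᵢ = 1.700, Σzᵢ/Kᵢ = 1.196 — both > 1, two phases present.
Newton–Raphson from ψ₂ = 0.5:
  ψ₂ = 0.500: g = 0.0350, g' = -0.591 → ψ₂ = 0.559
  ψ₂ = 0.559: g = 0.0016, g' = -0.540 → ψ₂ = 0.562
Converged at ψ₂ = 0.562.
  acetaldehyde: x = 0.009, y = 0.053
  diethyl ether: x = 0.091, y = 0.378
  1-propanol: x = 0.900, y = 0.569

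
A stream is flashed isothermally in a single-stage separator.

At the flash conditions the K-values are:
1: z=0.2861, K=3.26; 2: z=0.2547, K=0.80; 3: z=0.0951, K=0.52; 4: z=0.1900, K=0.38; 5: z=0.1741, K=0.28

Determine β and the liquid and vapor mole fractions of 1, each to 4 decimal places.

Material balance + equilibrium reduce to Σ zᵢ(Kᵢ−1)/(1+β(Kᵢ−1)) = 0.
g(0) = ΣzᵢKᵢ − 1 = 0.3068 and g(1) = 1 − Σzᵢ/Kᵢ = -0.7108, so a root lies in (0, 1).
Newton–Raphson from β = 0.53:
  β = 0.5300: g = -0.20216, g' = -0.7527 → β = 0.2614
  β = 0.2614: g = 0.00550, g' = -0.8584 → β = 0.2678
  β = 0.2678: g = 0.00002, g' = -0.8508 → β = 0.2679
Converged at β = 0.2679.
Compositions from xᵢ = zᵢ/(1+β(Kᵢ−1)), yᵢ = Kᵢxᵢ:
  1: x = 0.1782, y = 0.5810
  2: x = 0.2691, y = 0.2153
  3: x = 0.1091, y = 0.0567
  4: x = 0.2278, y = 0.0866
  5: x = 0.2157, y = 0.0604

β = 0.2679, x_1 = 0.1782, y_1 = 0.5810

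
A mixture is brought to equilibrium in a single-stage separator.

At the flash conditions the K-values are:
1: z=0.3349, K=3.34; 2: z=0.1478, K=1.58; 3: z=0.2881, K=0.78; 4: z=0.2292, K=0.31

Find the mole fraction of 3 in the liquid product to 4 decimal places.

Rachford–Rice: g(ψ) = Σ zᵢ(Kᵢ−1)/(1+ψ(Kᵢ−1)) = 0.
Feasibility: ΣzᵢKᵢ = 1.6479, Σzᵢ/Kᵢ = 1.3025 — both > 1, two phases present.
Newton–Raphson from ψ = 0.46:
  ψ = 0.4600: g = 0.14288, g' = -0.7078 → ψ = 0.6619
  ψ = 0.6619: g = 0.00414, g' = -0.6970 → ψ = 0.6678
Converged at ψ = 0.6678.
Compositions from xᵢ = zᵢ/(1+ψ(Kᵢ−1)), yᵢ = Kᵢxᵢ:
  1: x = 0.1307, y = 0.4365
  2: x = 0.1065, y = 0.1683
  3: x = 0.3377, y = 0.2634
  4: x = 0.4251, y = 0.1318

x_3 = 0.3377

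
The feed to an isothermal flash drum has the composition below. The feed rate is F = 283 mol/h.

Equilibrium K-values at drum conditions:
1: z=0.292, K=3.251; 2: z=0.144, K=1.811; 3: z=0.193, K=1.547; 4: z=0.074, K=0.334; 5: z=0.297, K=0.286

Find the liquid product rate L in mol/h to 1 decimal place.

L = 118.1 mol/h

Let ψ = V/F and solve Σ zᵢ(Kᵢ−1)/(1+ψ(Kᵢ−1)) = 0.
Check two-phase: ΣzᵢKᵢ = 1.618 > 1 and Σzᵢ/Kᵢ = 1.554 > 1, so g(0) = 0.618 > 0 and g(1) = -0.554 < 0.
Newton–Raphson from ψ = 0.56:
  ψ = 0.560: g = 0.0200, g' = -0.872 → ψ = 0.583
Converged at ψ = 0.583.
Then V = ψ·F = 0.5827·283 = 164.9 mol/h and L = F − V = 118.1 mol/h.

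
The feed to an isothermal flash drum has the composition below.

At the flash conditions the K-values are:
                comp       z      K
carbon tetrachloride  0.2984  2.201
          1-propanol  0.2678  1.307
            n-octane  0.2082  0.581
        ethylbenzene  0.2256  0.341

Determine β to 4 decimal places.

β = 0.4191

Rachford–Rice: g(β) = Σ zᵢ(Kᵢ−1)/(1+β(Kᵢ−1)) = 0.
g(0) = ΣzᵢKᵢ − 1 = 0.2047 and g(1) = 1 − Σzᵢ/Kᵢ = -0.3604, so a root lies in (0, 1).
Newton iteration, β⁰ = 0.56:
  β = 0.5600: g = -0.06518, g' = -0.4807 → β = 0.4244
  β = 0.4244: g = -0.00238, g' = -0.4515 → β = 0.4191
Converged at β = 0.4191.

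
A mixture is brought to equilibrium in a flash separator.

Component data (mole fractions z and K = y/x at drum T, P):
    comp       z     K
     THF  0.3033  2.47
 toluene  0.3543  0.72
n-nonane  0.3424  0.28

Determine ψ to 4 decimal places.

ψ = 0.1291

Iterate (Newton) starting at ψ = 0.35:
  ψ = 0.3500: g = -0.14518, g' = -0.6371 → ψ = 0.1221
  ψ = 0.1221: g = 0.00497, g' = -0.7142 → ψ = 0.1291
Converged at ψ = 0.1291.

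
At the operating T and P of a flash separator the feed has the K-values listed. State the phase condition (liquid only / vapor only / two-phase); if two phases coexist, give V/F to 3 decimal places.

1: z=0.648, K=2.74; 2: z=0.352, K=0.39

ΣzᵢKᵢ = 1.913; Σzᵢ/Kᵢ = 1.139.
Both exceed 1, so a two-phase solution exists.
Newton–Raphson from ψ = 0.5:
  ψ = 0.500: g = 0.2940, g' = -0.832 → ψ = 0.853
  ψ = 0.853: g = 0.0060, g' = -0.887 → ψ = 0.860
Converged at ψ = 0.860.

two-phase, V/F = 0.860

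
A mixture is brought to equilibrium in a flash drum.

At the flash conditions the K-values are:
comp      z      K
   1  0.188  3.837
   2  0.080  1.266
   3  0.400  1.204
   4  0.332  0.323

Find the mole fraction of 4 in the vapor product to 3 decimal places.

Newton–Raphson from V/F = 0.66:
  V/F = 0.660: g = -0.1306, g' = -0.698 → V/F = 0.473
  V/F = 0.473: g = -0.0094, g' = -0.623 → V/F = 0.458
Converged at V/F = 0.458.
Compositions from xᵢ = zᵢ/(1+V/F(Kᵢ−1)), yᵢ = Kᵢxᵢ:
  1: x = 0.082, y = 0.314
  2: x = 0.071, y = 0.090
  3: x = 0.366, y = 0.440
  4: x = 0.481, y = 0.155

y_4 = 0.155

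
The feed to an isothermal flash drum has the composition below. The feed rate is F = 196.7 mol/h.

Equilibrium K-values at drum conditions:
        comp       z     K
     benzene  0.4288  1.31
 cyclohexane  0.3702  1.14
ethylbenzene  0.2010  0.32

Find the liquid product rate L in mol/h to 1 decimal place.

Rachford–Rice: g(V/F) = Σ zᵢ(Kᵢ−1)/(1+V/F(Kᵢ−1)) = 0.
Feasibility: ΣzᵢKᵢ = 1.0481, Σzᵢ/Kᵢ = 1.2802 — both > 1, two phases present.
Newton iteration, V/F⁰ = 0.5:
  V/F = 0.5000: g = -0.04356, g' = -0.2506 → V/F = 0.3262
  V/F = 0.3262: g = -0.00535, g' = -0.1941 → V/F = 0.2986
  V/F = 0.2986: g = -0.00009, g' = -0.1875 → V/F = 0.2981
Converged at V/F = 0.2981.
Then V = V/F·F = 0.2981·196.7 = 58.6 mol/h and L = F − V = 138.1 mol/h.

L = 138.1 mol/h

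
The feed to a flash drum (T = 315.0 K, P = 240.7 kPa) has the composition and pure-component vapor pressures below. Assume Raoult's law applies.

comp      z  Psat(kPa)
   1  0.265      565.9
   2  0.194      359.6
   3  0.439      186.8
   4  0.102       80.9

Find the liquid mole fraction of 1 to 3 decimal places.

x_1 = 0.133

Raoult's law: Kᵢ = Pᵢˢᵃᵗ/P = Pᵢˢᵃᵗ/240.7.
  K_1 = 565.9/240.7 = 2.35106, K_2 = 359.6/240.7 = 1.49398, K_3 = 186.8/240.7 = 0.77607, K_4 = 80.9/240.7 = 0.33610
Let β = V/F and solve Σ zᵢ(Kᵢ−1)/(1+β(Kᵢ−1)) = 0.
Feasibility: ΣzᵢKᵢ = 1.288, Σzᵢ/Kᵢ = 1.112 — both > 1, two phases present.
Iterate (Newton) starting at β = 0.5:
  β = 0.500: g = 0.0785, g' = -0.331 → β = 0.737
  β = 0.737: g = -0.0006, g' = -0.351 → β = 0.735
Converged at β = 0.735.
Compositions from xᵢ = zᵢ/(1+β(Kᵢ−1)), yᵢ = Kᵢxᵢ:
  1: x = 0.133, y = 0.313
  2: x = 0.142, y = 0.213
  3: x = 0.525, y = 0.408
  4: x = 0.199, y = 0.067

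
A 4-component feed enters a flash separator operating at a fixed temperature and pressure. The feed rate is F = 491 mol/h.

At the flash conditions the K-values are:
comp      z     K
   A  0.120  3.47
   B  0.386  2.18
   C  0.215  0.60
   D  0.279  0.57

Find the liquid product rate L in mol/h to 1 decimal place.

L = 69.4 mol/h

Let β = V/F and solve Σ zᵢ(Kᵢ−1)/(1+β(Kᵢ−1)) = 0.
g(0) = ΣzᵢKᵢ − 1 = 0.546 and g(1) = 1 − Σzᵢ/Kᵢ = -0.059, so a root lies in (0, 1).
Iterate (Newton) starting at β = 0.61:
  β = 0.610: g = 0.1067, g' = -0.453 → β = 0.845
  β = 0.845: g = 0.0055, g' = -0.417 → β = 0.859
Converged at β = 0.859.
Then V = β·F = 0.8587·491 = 421.6 mol/h and L = F − V = 69.4 mol/h.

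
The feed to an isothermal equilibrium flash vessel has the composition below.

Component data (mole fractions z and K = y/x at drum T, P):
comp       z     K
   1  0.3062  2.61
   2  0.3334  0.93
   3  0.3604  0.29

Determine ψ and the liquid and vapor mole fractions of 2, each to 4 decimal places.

ψ = 0.2749, x_2 = 0.3399, y_2 = 0.3161

Let ψ = V/F and solve Σ zᵢ(Kᵢ−1)/(1+ψ(Kᵢ−1)) = 0.
Check two-phase: ΣzᵢKᵢ = 1.2138 > 1 and Σzᵢ/Kᵢ = 1.7186 > 1, so g(0) = 0.2138 > 0 and g(1) = -0.7186 < 0.
Newton iteration, ψ⁰ = 0.5:
  ψ = 0.5000: g = -0.14778, g' = -0.6821 → ψ = 0.2833
  ψ = 0.2833: g = -0.00558, g' = -0.6607 → ψ = 0.2749
Converged at ψ = 0.2749.
Compositions from xᵢ = zᵢ/(1+ψ(Kᵢ−1)), yᵢ = Kᵢxᵢ:
  1: x = 0.2123, y = 0.5540
  2: x = 0.3399, y = 0.3161
  3: x = 0.4478, y = 0.1299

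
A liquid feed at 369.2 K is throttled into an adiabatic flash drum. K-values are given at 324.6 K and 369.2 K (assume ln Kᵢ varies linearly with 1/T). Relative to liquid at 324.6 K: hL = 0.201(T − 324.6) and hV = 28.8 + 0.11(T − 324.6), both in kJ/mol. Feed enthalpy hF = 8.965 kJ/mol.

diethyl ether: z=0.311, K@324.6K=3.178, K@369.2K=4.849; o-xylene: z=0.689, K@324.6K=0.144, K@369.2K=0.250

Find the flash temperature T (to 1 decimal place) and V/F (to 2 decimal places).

T = 348.1 K, V/F = 0.16

Adiabatic flash: solve Rachford–Rice at each trial T, then check hF = ψ·hV(T) + (1−ψ)·hL(T).
  T = 324.6 K: K = (3.178, 0.144), RR gives ψ = 0.047, H_out = 1.353 kJ/mol
  T = 369.2 K: K = (4.849, 0.250), RR gives ψ = 0.236, H_out = 14.795 kJ/mol
  T = 346.9 K: K = (3.979, 0.193), RR gives ψ = 0.154, H_out = 8.610 kJ/mol
  T = 358.0 K: K = (4.404, 0.220), RR gives ψ = 0.197, H_out = 11.777 kJ/mol
  T = 352.4 K: K = (4.188, 0.206), RR gives ψ = 0.176, H_out = 10.205 kJ/mol
  T = 349.6 K: K = (4.081, 0.200), RR gives ψ = 0.165, H_out = 9.400 kJ/mol
  T = 348.2 K: K = (4.028, 0.196), RR gives ψ = 0.159, H_out = 8.992 kJ/mol
Linear interpolation between T = 346.9 (H_out = 8.610) and T = 348.2 (H_out = 8.992) on hF = 8.965 gives T ≈ 348.1 K, at which ψ = 0.16.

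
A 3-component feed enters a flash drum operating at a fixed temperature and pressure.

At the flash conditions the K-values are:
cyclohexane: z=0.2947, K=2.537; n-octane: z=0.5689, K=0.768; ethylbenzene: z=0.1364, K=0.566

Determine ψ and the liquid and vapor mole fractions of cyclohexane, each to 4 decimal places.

ψ = 0.6083, x_cyclohexane = 0.1523, y_cyclohexane = 0.3864

Rachford–Rice: g(ψ) = Σ zᵢ(Kᵢ−1)/(1+ψ(Kᵢ−1)) = 0.
g(0) = ΣzᵢKᵢ − 1 = 0.2618 and g(1) = 1 − Σzᵢ/Kᵢ = -0.0979, so a root lies in (0, 1).
Newton iteration, ψ⁰ = 0.52:
  ψ = 0.5200: g = 0.02520, g' = -0.2975 → ψ = 0.6047
  ψ = 0.6047: g = 0.00097, g' = -0.2757 → ψ = 0.6082
Converged at ψ = 0.6083.
Compositions from xᵢ = zᵢ/(1+ψ(Kᵢ−1)), yᵢ = Kᵢxᵢ:
  cyclohexane: x = 0.1523, y = 0.3864
  n-octane: x = 0.6624, y = 0.5087
  ethylbenzene: x = 0.1853, y = 0.1049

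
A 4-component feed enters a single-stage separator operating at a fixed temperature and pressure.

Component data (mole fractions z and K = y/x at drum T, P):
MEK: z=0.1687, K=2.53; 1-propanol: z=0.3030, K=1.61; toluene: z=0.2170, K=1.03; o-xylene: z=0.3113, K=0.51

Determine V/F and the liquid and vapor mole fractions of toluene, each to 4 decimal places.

Newton iteration, V/F⁰ = 0.5:
  V/F = 0.5000: g = 0.09225, g' = -0.3243 → V/F = 0.7845
  V/F = 0.7845: g = 0.00090, g' = -0.3306 → V/F = 0.7872
Converged at V/F = 0.7872.
Compositions from xᵢ = zᵢ/(1+V/F(Kᵢ−1)), yᵢ = Kᵢxᵢ:
  MEK: x = 0.0765, y = 0.1936
  1-propanol: x = 0.2047, y = 0.3296
  toluene: x = 0.2120, y = 0.2184
  o-xylene: x = 0.5068, y = 0.2585

V/F = 0.7872, x_toluene = 0.2120, y_toluene = 0.2184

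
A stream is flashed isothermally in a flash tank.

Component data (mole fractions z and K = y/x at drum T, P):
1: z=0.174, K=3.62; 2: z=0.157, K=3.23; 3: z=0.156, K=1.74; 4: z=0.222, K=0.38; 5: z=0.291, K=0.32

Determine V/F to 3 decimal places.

V/F = 0.444

Material balance + equilibrium reduce to Σ zᵢ(Kᵢ−1)/(1+V/F(Kᵢ−1)) = 0.
Feasibility: ΣzᵢKᵢ = 1.586, Σzᵢ/Kᵢ = 1.680 — both > 1, two phases present.
Newton–Raphson from V/F = 0.5:
  V/F = 0.500: g = -0.0521, g' = -0.932 → V/F = 0.444
Converged at V/F = 0.444.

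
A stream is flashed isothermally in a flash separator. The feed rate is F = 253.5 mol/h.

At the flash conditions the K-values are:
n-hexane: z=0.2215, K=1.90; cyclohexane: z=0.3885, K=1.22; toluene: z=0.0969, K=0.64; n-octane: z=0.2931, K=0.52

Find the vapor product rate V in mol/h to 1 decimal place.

V = 112.5 mol/h

Let ψ = V/F and solve Σ zᵢ(Kᵢ−1)/(1+ψ(Kᵢ−1)) = 0.
Feasibility: ΣzᵢKᵢ = 1.1092, Σzᵢ/Kᵢ = 1.1501 — both > 1, two phases present.
Newton–Raphson from ψ = 0.4:
  ψ = 0.4000: g = 0.01027, g' = -0.2335 → ψ = 0.4440
  ψ = 0.4440: g = -0.00001, g' = -0.2341 → ψ = 0.4439
Converged at ψ = 0.4439.
Then V = ψ·F = 0.4439·253.5 = 112.5 mol/h and L = F − V = 141.0 mol/h.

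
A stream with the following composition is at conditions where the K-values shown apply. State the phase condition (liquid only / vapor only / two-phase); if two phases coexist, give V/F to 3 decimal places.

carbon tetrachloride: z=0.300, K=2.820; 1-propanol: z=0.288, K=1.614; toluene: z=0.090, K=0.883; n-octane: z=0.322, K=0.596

ΣzᵢKᵢ = 1.582; Σzᵢ/Kᵢ = 0.927.
Since Σzᵢ/Kᵢ < 1 the mixture is above its dew point — single vapor phase.

vapor only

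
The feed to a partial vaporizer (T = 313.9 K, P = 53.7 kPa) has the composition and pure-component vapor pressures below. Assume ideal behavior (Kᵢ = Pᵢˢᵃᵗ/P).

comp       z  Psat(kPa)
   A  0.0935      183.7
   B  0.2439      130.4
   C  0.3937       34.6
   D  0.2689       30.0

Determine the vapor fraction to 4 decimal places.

Raoult's law: Kᵢ = Pᵢˢᵃᵗ/P = Pᵢˢᵃᵗ/53.7.
  K_A = 183.7/53.7 = 3.420857, K_B = 130.4/53.7 = 2.428305, K_C = 34.6/53.7 = 0.644320, K_D = 30.0/53.7 = 0.558659
Rachford–Rice: g(ψ) = Σ zᵢ(Kᵢ−1)/(1+ψ(Kᵢ−1)) = 0.
Check two-phase: ΣzᵢKᵢ = 1.3160 > 1 and Σzᵢ/Kᵢ = 1.2201 > 1, so g(0) = 0.3160 > 0 and g(1) = -0.2201 < 0.
Newton–Raphson from ψ = 0.5:
  ψ = 0.5000: g = -0.01697, g' = -0.4414 → ψ = 0.4615
  ψ = 0.4615: g = 0.00029, g' = -0.4569 → ψ = 0.4622
Converged at ψ = 0.4622.

ψ = 0.4622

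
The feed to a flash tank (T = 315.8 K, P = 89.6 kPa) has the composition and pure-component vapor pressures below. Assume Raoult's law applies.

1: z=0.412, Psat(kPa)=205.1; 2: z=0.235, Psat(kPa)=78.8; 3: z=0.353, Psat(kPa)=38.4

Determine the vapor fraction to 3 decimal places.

ψ = 0.522

Raoult's law: Kᵢ = Pᵢˢᵃᵗ/P = Pᵢˢᵃᵗ/89.6.
  K_1 = 205.1/89.6 = 2.28906, K_2 = 78.8/89.6 = 0.87946, K_3 = 38.4/89.6 = 0.42857
Rachford–Rice: g(ψ) = Σ zᵢ(Kᵢ−1)/(1+ψ(Kᵢ−1)) = 0.
Check two-phase: ΣzᵢKᵢ = 1.301 > 1 and Σzᵢ/Kᵢ = 1.271 > 1, so g(0) = 0.301 > 0 and g(1) = -0.271 < 0.
Newton iteration, ψ⁰ = 0.37:
  ψ = 0.370: g = 0.0741, g' = -0.503 → ψ = 0.517
  ψ = 0.517: g = 0.0020, g' = -0.483 → ψ = 0.522
Converged at ψ = 0.522.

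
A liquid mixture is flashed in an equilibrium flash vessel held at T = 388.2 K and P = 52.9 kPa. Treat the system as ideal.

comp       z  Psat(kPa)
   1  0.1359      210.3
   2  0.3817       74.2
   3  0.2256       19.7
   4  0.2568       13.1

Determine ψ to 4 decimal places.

Raoult's law: Kᵢ = Pᵢˢᵃᵗ/P = Pᵢˢᵃᵗ/52.9.
  K_1 = 210.3/52.9 = 3.975425, K_2 = 74.2/52.9 = 1.402647, K_3 = 19.7/52.9 = 0.372401, K_4 = 13.1/52.9 = 0.247637
Let ψ = V/F and solve Σ zᵢ(Kᵢ−1)/(1+ψ(Kᵢ−1)) = 0.
Feasibility: ΣzᵢKᵢ = 1.2233, Σzᵢ/Kᵢ = 1.9491 — both > 1, two phases present.
Iterate (Newton) starting at ψ = 0.5:
  ψ = 0.5000: g = -0.22557, g' = -0.7995 → ψ = 0.2179
  ψ = 0.2179: g = -0.00848, g' = -0.8223 → ψ = 0.2076
Converged at ψ = 0.2076.

ψ = 0.2076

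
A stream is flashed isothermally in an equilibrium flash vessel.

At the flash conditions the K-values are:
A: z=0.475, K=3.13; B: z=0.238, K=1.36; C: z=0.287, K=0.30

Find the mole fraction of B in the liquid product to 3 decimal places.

Let ψ = V/F and solve Σ zᵢ(Kᵢ−1)/(1+ψ(Kᵢ−1)) = 0.
Check two-phase: ΣzᵢKᵢ = 1.897 > 1 and Σzᵢ/Kᵢ = 1.283 > 1, so g(0) = 0.897 > 0 and g(1) = -0.283 < 0.
Iterate (Newton) starting at ψ = 0.46:
  ψ = 0.460: g = 0.2882, g' = -0.878 → ψ = 0.788
  ψ = 0.788: g = -0.0037, g' = -1.019 → ψ = 0.785
Converged at ψ = 0.785.
Compositions from xᵢ = zᵢ/(1+ψ(Kᵢ−1)), yᵢ = Kᵢxᵢ:
  A: x = 0.178, y = 0.557
  B: x = 0.186, y = 0.252
  C: x = 0.637, y = 0.191

x_B = 0.186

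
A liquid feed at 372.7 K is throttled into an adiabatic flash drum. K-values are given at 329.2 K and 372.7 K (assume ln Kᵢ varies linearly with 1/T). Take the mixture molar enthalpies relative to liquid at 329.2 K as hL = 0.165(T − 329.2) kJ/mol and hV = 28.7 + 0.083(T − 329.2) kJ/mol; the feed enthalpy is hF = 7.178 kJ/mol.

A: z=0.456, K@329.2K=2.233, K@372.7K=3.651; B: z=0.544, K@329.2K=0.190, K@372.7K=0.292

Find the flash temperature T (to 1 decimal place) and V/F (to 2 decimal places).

Adiabatic flash: solve Rachford–Rice at each trial T, then check hF = ψ·hV(T) + (1−ψ)·hL(T).
  T = 329.2 K: K = (2.233, 0.190), RR gives ψ = 0.122, H_out = 3.495 kJ/mol
  T = 372.7 K: K = (3.651, 0.292), RR gives ψ = 0.439, H_out = 18.207 kJ/mol
  T = 350.9 K: K = (2.897, 0.239), RR gives ψ = 0.312, H_out = 11.985 kJ/mol
  T = 340.0 K: K = (2.553, 0.214), RR gives ψ = 0.229, H_out = 8.165 kJ/mol
  T = 334.6 K: K = (2.390, 0.202), RR gives ψ = 0.180, H_out = 5.972 kJ/mol
  T = 337.3 K: K = (2.471, 0.208), RR gives ψ = 0.206, H_out = 7.099 kJ/mol
  T = 338.6 K: K = (2.510, 0.210), RR gives ψ = 0.217, H_out = 7.619 kJ/mol
Linear interpolation between T = 337.3 (H_out = 7.099) and T = 338.6 (H_out = 7.619) on hF = 7.178 gives T ≈ 337.5 K, at which ψ = 0.21.

T = 337.5 K, V/F = 0.21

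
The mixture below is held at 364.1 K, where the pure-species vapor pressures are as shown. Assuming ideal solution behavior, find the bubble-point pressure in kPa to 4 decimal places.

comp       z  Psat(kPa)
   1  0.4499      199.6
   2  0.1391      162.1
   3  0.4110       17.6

Pbub = 119.5817 kPa

At the bubble point ψ → 0, so ΣzᵢKᵢ = 1 with Kᵢ = Pᵢˢᵃᵗ/P ⇒ P = ΣzᵢPᵢˢᵃᵗ.
P = 0.4499·199.6 + 0.1391·162.1 + 0.4110·17.6 = 119.5817 kPa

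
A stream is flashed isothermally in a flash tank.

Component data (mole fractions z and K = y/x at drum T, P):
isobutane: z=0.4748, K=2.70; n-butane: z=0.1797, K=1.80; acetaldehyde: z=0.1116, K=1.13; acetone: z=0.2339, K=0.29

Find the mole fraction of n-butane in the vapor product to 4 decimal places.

y_n-butane = 0.1917

Material balance + equilibrium reduce to Σ zᵢ(Kᵢ−1)/(1+β(Kᵢ−1)) = 0.
Check two-phase: ΣzᵢKᵢ = 1.7994 > 1 and Σzᵢ/Kᵢ = 1.1810 > 1, so g(0) = 0.7994 > 0 and g(1) = -0.1810 < 0.
Iterate (Newton) starting at β = 0.65:
  β = 0.6500: g = 0.18301, g' = -0.7677 → β = 0.8884
  β = 0.8884: g = -0.03119, g' = -1.1234 → β = 0.8606
  β = 0.8606: g = -0.00109, g' = -1.0475 → β = 0.8596
Converged at β = 0.8596.
Compositions from xᵢ = zᵢ/(1+β(Kᵢ−1)), yᵢ = Kᵢxᵢ:
  isobutane: x = 0.1929, y = 0.5208
  n-butane: x = 0.1065, y = 0.1917
  acetaldehyde: x = 0.1004, y = 0.1134
  acetone: x = 0.6002, y = 0.1741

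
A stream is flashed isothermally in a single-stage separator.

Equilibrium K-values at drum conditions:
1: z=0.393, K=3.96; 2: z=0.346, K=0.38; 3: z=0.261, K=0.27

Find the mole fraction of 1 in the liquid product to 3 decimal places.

x_1 = 0.184

Rachford–Rice: g(ψ) = Σ zᵢ(Kᵢ−1)/(1+ψ(Kᵢ−1)) = 0.
g(0) = ΣzᵢKᵢ − 1 = 0.758 and g(1) = 1 − Σzᵢ/Kᵢ = -0.976, so a root lies in (0, 1).
Newton–Raphson from ψ = 0.5:
  ψ = 0.500: g = -0.1419, g' = -1.184 → ψ = 0.380
  ψ = 0.380: g = 0.0029, g' = -1.256 → ψ = 0.383
Converged at ψ = 0.383.
Compositions from xᵢ = zᵢ/(1+ψ(Kᵢ−1)), yᵢ = Kᵢxᵢ:
  1: x = 0.184, y = 0.730
  2: x = 0.454, y = 0.172
  3: x = 0.362, y = 0.098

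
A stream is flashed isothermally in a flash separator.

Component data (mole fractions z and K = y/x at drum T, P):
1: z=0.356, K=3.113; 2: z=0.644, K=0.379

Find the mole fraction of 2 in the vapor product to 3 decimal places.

Binary case is linear: z₁(K₁−1)(1+ψ(K₂−1)) + z₂(K₂−1)(1+ψ(K₁−1)) = 0
⇒ ψ = [z₁(K₁−1)+z₂(K₂−1)] / [−(K₁−1)(K₂−1)] = 0.3523/1.3122 = 0.268
Compositions from xᵢ = zᵢ/(1+ψ(Kᵢ−1)), yᵢ = Kᵢxᵢ:
  1: x = 0.227, y = 0.707
  2: x = 0.773, y = 0.293

y_2 = 0.293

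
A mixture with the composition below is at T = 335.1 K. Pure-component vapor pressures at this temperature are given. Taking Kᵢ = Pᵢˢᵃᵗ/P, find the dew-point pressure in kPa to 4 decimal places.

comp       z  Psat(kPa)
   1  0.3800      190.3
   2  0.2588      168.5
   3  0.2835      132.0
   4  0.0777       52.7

Pdew = 139.7651 kPa

At the dew point ψ → 1, so Σzᵢ/Kᵢ = 1 with Kᵢ = Pᵢˢᵃᵗ/P ⇒ 1/P = Σzᵢ/Pᵢˢᵃᵗ.
1/P = 0.3800/190.3 + 0.2588/168.5 + 0.2835/132.0 + 0.0777/52.7 = 0.0071549 ⇒ P = 139.7651 kPa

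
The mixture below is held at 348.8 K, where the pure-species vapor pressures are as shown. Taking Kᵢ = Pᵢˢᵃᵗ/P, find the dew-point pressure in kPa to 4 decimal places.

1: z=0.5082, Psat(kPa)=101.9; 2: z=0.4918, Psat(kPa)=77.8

Pdew = 88.4284 kPa

At the dew point ψ → 1, so Σzᵢ/Kᵢ = 1 with Kᵢ = Pᵢˢᵃᵗ/P ⇒ 1/P = Σzᵢ/Pᵢˢᵃᵗ.
1/P = 0.5082/101.9 + 0.4918/77.8 = 0.0113086 ⇒ P = 88.4284 kPa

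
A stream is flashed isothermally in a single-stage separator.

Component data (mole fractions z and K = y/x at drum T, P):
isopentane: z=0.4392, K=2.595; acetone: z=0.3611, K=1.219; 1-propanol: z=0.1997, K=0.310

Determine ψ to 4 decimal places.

Rachford–Rice: g(ψ) = Σ zᵢ(Kᵢ−1)/(1+ψ(Kᵢ−1)) = 0.
Feasibility: ΣzᵢKᵢ = 1.6418, Σzᵢ/Kᵢ = 1.1097 — both > 1, two phases present.
Newton iteration, ψ⁰ = 0.5:
  ψ = 0.5000: g = 0.25063, g' = -0.5815 → ψ = 0.9310
  ψ = 0.9310: g = -0.03772, g' = -0.9364 → ψ = 0.8907
  ψ = 0.8907: g = -0.00196, g' = -0.8429 → ψ = 0.8884
Converged at ψ = 0.8884.

ψ = 0.8884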